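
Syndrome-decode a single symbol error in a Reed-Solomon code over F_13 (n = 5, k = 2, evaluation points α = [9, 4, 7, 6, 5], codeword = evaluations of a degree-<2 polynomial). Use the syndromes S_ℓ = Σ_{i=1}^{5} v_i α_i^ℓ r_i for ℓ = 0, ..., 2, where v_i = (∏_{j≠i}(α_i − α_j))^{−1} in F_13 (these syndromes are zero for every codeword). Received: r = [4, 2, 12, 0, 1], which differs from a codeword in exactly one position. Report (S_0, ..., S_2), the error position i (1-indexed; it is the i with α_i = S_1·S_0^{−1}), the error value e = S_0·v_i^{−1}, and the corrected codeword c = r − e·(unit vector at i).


S = (11, 8, 7), error at position 1, error magnitude e = 7, c = [10, 2, 12, 0, 1].

Step 1: column multipliers v_i = (∏_{j≠i}(α_i − α_j))^{−1} mod 13.
  i = 1 (α = 9): (9−4)(9−7)(9−6)(9−5) = 5·2·3·4 = 120 ≡ 3, so v_1 = 3^{−1} = 9 (mod 13).
  i = 2 (α = 4): (4−9)(4−7)(4−6)(4−5) = (−5)·(−3)·(−2)·(−1) = 30 ≡ 4, so v_2 = 4^{−1} = 10 (mod 13).
  i = 3 (α = 7): (7−9)(7−4)(7−6)(7−5) = (−2)·3·1·2 = −12 ≡ 1, so v_3 = 1^{−1} = 1 (mod 13).
  i = 4 (α = 6): (6−9)(6−4)(6−7)(6−5) = (−3)·2·(−1)·1 = 6 ≡ 6, so v_4 = 6^{−1} = 11 (mod 13).
  i = 5 (α = 5): (5−9)(5−4)(5−7)(5−6) = (−4)·1·(−2)·(−1) = −8 ≡ 5, so v_5 = 5^{−1} = 8 (mod 13).
  v = [9, 10, 1, 11, 8].
Step 2: syndromes of r = [4, 2, 12, 0, 1] (all sums mod 13).
  S_0 = Σ v_i r_i = 9·4 + 10·2 + 1·12 + 11·0 + 8·1 = 76 ≡ 11.
  S_1 = Σ v_i α_i r_i = 9·9·4 + 10·4·2 + 1·7·12 + 11·6·0 + 8·5·1 = 528 ≡ 8.
  α_i^2 mod 13 = [3, 3, 10, 10, 12].
  S_2 = Σ v_i α_i^2 r_i = 9·3·4 + 10·3·2 + 1·10·12 + 11·10·0 + 8·12·1 = 384 ≡ 7.
  S = (11, 8, 7) ≠ 0, so r is not a codeword (an error is present).
Step 3: locate the error. For a single error e at position i, S_ℓ = v_i·e·α_i^ℓ, so α_err = S_1/S_0.
  S_0^{−1} = 11^{−1} = 6 (mod 13), so α_err = 8·6 = 48 ≡ 9 = α_1. Error position i = 1.
  Consistency check: S_2/S_1 = 7·5 = 35 ≡ 9 = α_err ✓ (single-error assumption holds).
Step 4: error magnitude e = S_0/v_1 = S_0·∏_{j≠1}(α_1 − α_j) = 11·3 = 33 ≡ 7 (mod 13).
Step 5: correct position 1: c_1 = r_1 − e = 4 − 7 ≡ 10 (mod 13). Hence c = [10, 2, 12, 0, 1].
  Check: interpolating c through the α_i gives m(x) = 6 + 12·x (degree < 2) with m(α_i) = c_i for every i, so c is indeed a codeword.


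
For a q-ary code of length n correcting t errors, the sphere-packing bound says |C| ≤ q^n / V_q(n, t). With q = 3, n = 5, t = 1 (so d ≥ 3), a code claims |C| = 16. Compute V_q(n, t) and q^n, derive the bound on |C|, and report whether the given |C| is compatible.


V_q(n, t) = 11, q^n = 243, Hamming bound = 22, |C| = 16 ≤ bound (satisfied).

Step 1: Compute V_q(n, t) = Σ_{j=0}^1 C(n, j) (q−1)^j.
  j = 0: C(5,0)·(2)^0 = 1·1 = 1.
  j = 1: C(5,1)·(2)^1 = 5·2 = 10.
  V_q(n, t) = 1 + 10 = 11.
Step 2: q^n = 3^5 = 243.
Step 3: Hamming bound ⌊q^n / V_q(n,t)⌋ = ⌊243/11⌋ = 22.
Step 4: Compare |C| = 16 to 22: satisfied.
The claimed |C| lies below the Hamming bound.


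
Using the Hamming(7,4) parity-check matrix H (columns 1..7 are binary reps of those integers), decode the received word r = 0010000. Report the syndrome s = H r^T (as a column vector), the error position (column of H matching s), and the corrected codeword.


s = (0, 1, 1)^T, error position = 3, corrected codeword c = 0000000

Compute s = H r^T mod 2 one row at a time:
  s_1 = 0 + 0 + 0 + 0 = 0 ≡ 0 (mod 2).
  s_2 = 0 + 1 + 0 + 0 = 1 ≡ 1 (mod 2).
  s_3 = 0 + 1 + 0 + 0 = 1 ≡ 1 (mod 2).
s = (0, 1, 1)^T — this equals column 3 of H (binary 011), so error is at position 3.
Correct: flip bit 3 of r = 0010000 to get c = 0000000.


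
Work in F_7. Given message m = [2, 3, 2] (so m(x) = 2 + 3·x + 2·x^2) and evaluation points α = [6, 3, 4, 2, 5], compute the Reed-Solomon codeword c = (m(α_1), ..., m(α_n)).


c = [1, 1, 4, 2, 4]

Message polynomial: m(x) = 2 + 3·x + 2·x^2 (mod 7).
For each evaluation point α_i, compute m(α_i) mod 7:
  α_1 = 6: Horner steps 2 → 1 → 1, so m(6) = 1.
  α_2 = 3: Horner steps 2 → 2 → 1, so m(3) = 1.
  α_3 = 4: Horner steps 2 → 4 → 4, so m(4) = 4.
  α_4 = 2: Horner steps 2 → 0 → 2, so m(2) = 2.
  α_5 = 5: Horner steps 2 → 6 → 4, so m(5) = 4.
Codeword c = [1, 1, 4, 2, 4] ∈ F_7^5.


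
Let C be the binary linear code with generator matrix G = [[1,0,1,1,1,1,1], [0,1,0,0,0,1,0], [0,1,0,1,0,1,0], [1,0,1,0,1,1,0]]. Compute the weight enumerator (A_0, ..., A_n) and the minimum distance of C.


Weight distribution: A_0 = 1, A_1 = 2, A_2 = 2, A_3 = 2, A_4 = 3, A_5 = 4, A_6 = 2. Minimum distance d = 1.

Enumerate all 2^4 = 16 messages m ∈ F_2^4.
For each, compute codeword c = mG in F_2^7, then tally its weight.
  m = 0000 → c = 0000000, weight = 0.
  m = 1000 → c = 1011111, weight = 6.
  m = 0100 → c = 0100010, weight = 2.
  m = 1100 → c = 1111101, weight = 6.
  m = 0010 → c = 0101010, weight = 3.
  m = 1010 → c = 1110101, weight = 5.
  m = 0110 → c = 0001000, weight = 1.
  m = 1110 → c = 1010111, weight = 5.
  m = 0001 → c = 1010110, weight = 4.
  m = 1001 → c = 0001001, weight = 2.
  m = 0101 → c = 1110100, weight = 4.
  m = 1101 → c = 0101011, weight = 4.
  m = 0011 → c = 1111100, weight = 5.
  m = 1011 → c = 0100011, weight = 3.
  m = 0111 → c = 1011110, weight = 5.
  m = 1111 → c = 0000001, weight = 1.
Tally weights:
  weight 0: 1 codewords.
  weight 1: 2 codewords.
  weight 2: 2 codewords.
  weight 3: 2 codewords.
  weight 4: 3 codewords.
  weight 5: 4 codewords.
  weight 6: 2 codewords.
Minimum distance d = smallest w > 0 with A_w > 0 = 1.
Sanity: Σ A_w = 16 = 2^4 = 16 ✓.


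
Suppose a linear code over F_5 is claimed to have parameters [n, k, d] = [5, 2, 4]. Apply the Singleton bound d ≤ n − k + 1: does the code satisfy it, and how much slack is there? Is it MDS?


Singleton RHS = n − k + 1 = 4, slack = 0, bound satisfied, MDS.

Singleton bound: d ≤ n − k + 1.
Here n = 5, k = 2, so n − k + 1 = 4.
Given d = 4, check d ≤ 4: YES.
Slack = (n − k + 1) − d = 0.
The code is MDS (slack = 0).
Description: the claimed parameters are [5, 2, 4]_5; such a code would be MDS (meets Singleton bound).


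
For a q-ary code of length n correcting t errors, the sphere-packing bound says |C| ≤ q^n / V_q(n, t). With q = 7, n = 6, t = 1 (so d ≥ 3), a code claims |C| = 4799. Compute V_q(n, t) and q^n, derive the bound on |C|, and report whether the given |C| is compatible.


V_q(n, t) = 37, q^n = 117649, Hamming bound = 3179, |C| = 4799 > bound (violated).

Step 1: Compute V_q(n, t) = Σ_{j=0}^1 C(n, j) (q−1)^j.
  j = 0: C(6,0)·(6)^0 = 1·1 = 1.
  j = 1: C(6,1)·(6)^1 = 6·6 = 36.
  V_q(n, t) = 1 + 36 = 37.
Step 2: q^n = 7^6 = 117649.
Step 3: Hamming bound ⌊q^n / V_q(n,t)⌋ = ⌊117649/37⌋ = 3179.
Step 4: Compare |C| = 4799 to 3179: violated.
The claimed |C| lies above the Hamming bound, so no 7-ary code of length 6 with d ≥ 3 can have 4799 codewords.


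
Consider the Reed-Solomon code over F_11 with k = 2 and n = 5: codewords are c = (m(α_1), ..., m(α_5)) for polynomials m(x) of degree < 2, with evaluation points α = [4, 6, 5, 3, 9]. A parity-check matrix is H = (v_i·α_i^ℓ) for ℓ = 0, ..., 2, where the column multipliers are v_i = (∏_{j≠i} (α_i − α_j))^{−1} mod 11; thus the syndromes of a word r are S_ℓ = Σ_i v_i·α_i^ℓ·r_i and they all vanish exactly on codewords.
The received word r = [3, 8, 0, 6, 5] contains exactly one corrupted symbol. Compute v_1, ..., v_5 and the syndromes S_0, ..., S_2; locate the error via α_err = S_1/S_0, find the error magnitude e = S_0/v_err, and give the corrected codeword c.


S = (9, 4, 3), error at position 5, error magnitude e = 6, c = [3, 8, 0, 6, 10].

Step 1: column multipliers v_i = (∏_{j≠i}(α_i − α_j))^{−1} mod 11.
  i = 1 (α = 4): (4−6)(4−5)(4−3)(4−9) = (−2)·(−1)·1·(−5) = −10 ≡ 1, so v_1 = 1^{−1} = 1 (mod 11).
  i = 2 (α = 6): (6−4)(6−5)(6−3)(6−9) = 2·1·3·(−3) = −18 ≡ 4, so v_2 = 4^{−1} = 3 (mod 11).
  i = 3 (α = 5): (5−4)(5−6)(5−3)(5−9) = 1·(−1)·2·(−4) = 8 ≡ 8, so v_3 = 8^{−1} = 7 (mod 11).
  i = 4 (α = 3): (3−4)(3−6)(3−5)(3−9) = (−1)·(−3)·(−2)·(−6) = 36 ≡ 3, so v_4 = 3^{−1} = 4 (mod 11).
  i = 5 (α = 9): (9−4)(9−6)(9−5)(9−3) = 5·3·4·6 = 360 ≡ 8, so v_5 = 8^{−1} = 7 (mod 11).
  v = [1, 3, 7, 4, 7].
Step 2: syndromes of r = [3, 8, 0, 6, 5] (all sums mod 11).
  S_0 = Σ v_i r_i = 1·3 + 3·8 + 7·0 + 4·6 + 7·5 = 86 ≡ 9.
  S_1 = Σ v_i α_i r_i = 1·4·3 + 3·6·8 + 7·5·0 + 4·3·6 + 7·9·5 = 543 ≡ 4.
  α_i^2 mod 11 = [5, 3, 3, 9, 4].
  S_2 = Σ v_i α_i^2 r_i = 1·5·3 + 3·3·8 + 7·3·0 + 4·9·6 + 7·4·5 = 443 ≡ 3.
  S = (9, 4, 3) ≠ 0, so r is not a codeword (an error is present).
Step 3: locate the error. For a single error e at position i, S_ℓ = v_i·e·α_i^ℓ, so α_err = S_1/S_0.
  S_0^{−1} = 9^{−1} = 5 (mod 11), so α_err = 4·5 = 20 ≡ 9 = α_5. Error position i = 5.
  Consistency check: S_2/S_1 = 3·3 = 9 ≡ 9 = α_err ✓ (single-error assumption holds).
Step 4: error magnitude e = S_0/v_5 = S_0·∏_{j≠5}(α_5 − α_j) = 9·8 = 72 ≡ 6 (mod 11).
Step 5: correct position 5: c_5 = r_5 − e = 5 − 6 ≡ 10 (mod 11). Hence c = [3, 8, 0, 6, 10].
  Check: interpolating c through the α_i gives m(x) = 4 + 8·x (degree < 2) with m(α_i) = c_i for every i, so c is indeed a codeword.


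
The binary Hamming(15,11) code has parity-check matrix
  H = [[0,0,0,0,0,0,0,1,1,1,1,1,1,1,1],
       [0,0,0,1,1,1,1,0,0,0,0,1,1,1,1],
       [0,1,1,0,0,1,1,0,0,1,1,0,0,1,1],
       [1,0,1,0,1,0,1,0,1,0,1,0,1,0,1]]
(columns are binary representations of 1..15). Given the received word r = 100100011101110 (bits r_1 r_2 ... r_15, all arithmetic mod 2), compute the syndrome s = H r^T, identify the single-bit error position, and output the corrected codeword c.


s = (0, 0, 0, 1)^T, error position = 1, corrected codeword c = 000100011101110

Compute s = H r^T mod 2 one row at a time:
  s_1 = 1 + 1 + 1 + 0 + 1 + 1 + 1 + 0 = 6 ≡ 0 (mod 2).
  s_2 = 1 + 0 + 0 + 0 + 1 + 1 + 1 + 0 = 4 ≡ 0 (mod 2).
  s_3 = 0 + 0 + 0 + 0 + 1 + 0 + 1 + 0 = 2 ≡ 0 (mod 2).
  s_4 = 1 + 0 + 0 + 0 + 1 + 0 + 1 + 0 = 3 ≡ 1 (mod 2).
s = (0, 0, 0, 1)^T — this equals column 1 of H (binary 0001), so error is at position 1.
Correct: flip bit 1 of r = 100100011101110 to get c = 000100011101110.


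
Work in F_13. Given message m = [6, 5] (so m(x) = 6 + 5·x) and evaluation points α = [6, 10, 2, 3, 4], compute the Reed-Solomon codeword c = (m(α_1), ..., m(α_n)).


c = [10, 4, 3, 8, 0]

Message polynomial: m(x) = 6 + 5·x (mod 13).
For each evaluation point α_i, compute m(α_i) mod 13:
  α_1 = 6: Horner steps 5 → 10, so m(6) = 10.
  α_2 = 10: Horner steps 5 → 4, so m(10) = 4.
  α_3 = 2: Horner steps 5 → 3, so m(2) = 3.
  α_4 = 3: Horner steps 5 → 8, so m(3) = 8.
  α_5 = 4: Horner steps 5 → 0, so m(4) = 0.
Codeword c = [10, 4, 3, 8, 0] ∈ F_13^5.


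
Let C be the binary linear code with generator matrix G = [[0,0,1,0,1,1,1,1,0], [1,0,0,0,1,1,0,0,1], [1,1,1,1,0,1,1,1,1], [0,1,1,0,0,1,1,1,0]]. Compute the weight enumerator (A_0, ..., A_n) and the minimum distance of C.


Weight distribution: A_0 = 1, A_2 = 1, A_3 = 3, A_4 = 3, A_5 = 4, A_6 = 1, A_7 = 1, A_8 = 2. Minimum distance d = 2.

Enumerate all 2^4 = 16 messages m ∈ F_2^4.
For each, compute codeword c = mG in F_2^9, then tally its weight.
  m = 0000 → c = 000000000, weight = 0.
  m = 1000 → c = 001011110, weight = 5.
  m = 0100 → c = 100011001, weight = 4.
  m = 1100 → c = 101000111, weight = 5.
  m = 0010 → c = 111101111, weight = 8.
  m = 1010 → c = 110110001, weight = 5.
  m = 0110 → c = 011110110, weight = 6.
  m = 1110 → c = 010101000, weight = 3.
  m = 0001 → c = 011001110, weight = 5.
  m = 1001 → c = 010010000, weight = 2.
  m = 0101 → c = 111010111, weight = 7.
  m = 1101 → c = 110001001, weight = 4.
  m = 0011 → c = 100100001, weight = 3.
  m = 1011 → c = 101111111, weight = 8.
  m = 0111 → c = 000111000, weight = 3.
  m = 1111 → c = 001100110, weight = 4.
Tally weights:
  weight 0: 1 codewords.
  weight 2: 1 codewords.
  weight 3: 3 codewords.
  weight 4: 3 codewords.
  weight 5: 4 codewords.
  weight 6: 1 codewords.
  weight 7: 1 codewords.
  weight 8: 2 codewords.
Minimum distance d = smallest w > 0 with A_w > 0 = 2.
Sanity: Σ A_w = 16 = 2^4 = 16 ✓.


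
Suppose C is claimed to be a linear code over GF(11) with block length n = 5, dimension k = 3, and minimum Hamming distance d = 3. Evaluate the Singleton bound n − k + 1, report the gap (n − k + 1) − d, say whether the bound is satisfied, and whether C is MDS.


Singleton RHS = n − k + 1 = 3, slack = 0, bound satisfied, MDS.

Singleton bound: d ≤ n − k + 1.
Here n = 5, k = 3, so n − k + 1 = 3.
Given d = 3, check d ≤ 3: YES.
Slack = (n − k + 1) − d = 0.
The code is MDS (slack = 0).
Description: the claimed parameters are [5, 3, 3]_11; such a code would be MDS (meets Singleton bound).


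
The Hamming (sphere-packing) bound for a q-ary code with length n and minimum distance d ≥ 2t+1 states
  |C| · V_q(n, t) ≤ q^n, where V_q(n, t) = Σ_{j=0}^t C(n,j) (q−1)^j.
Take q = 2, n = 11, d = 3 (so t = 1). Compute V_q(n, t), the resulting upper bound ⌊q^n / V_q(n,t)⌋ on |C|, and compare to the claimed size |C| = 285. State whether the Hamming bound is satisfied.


V_q(n, t) = 12, q^n = 2048, Hamming bound = 170, |C| = 285 > bound (violated).

Step 1: Compute V_q(n, t) = Σ_{j=0}^1 C(n, j) (q−1)^j.
  j = 0: C(11,0)·(1)^0 = 1·1 = 1.
  j = 1: C(11,1)·(1)^1 = 11·1 = 11.
  V_q(n, t) = 1 + 11 = 12.
Step 2: q^n = 2^11 = 2048.
Step 3: Hamming bound ⌊q^n / V_q(n,t)⌋ = ⌊2048/12⌋ = 170.
Step 4: Compare |C| = 285 to 170: violated.
The claimed |C| lies above the Hamming bound, so no 2-ary code of length 11 with d ≥ 3 can have 285 codewords.


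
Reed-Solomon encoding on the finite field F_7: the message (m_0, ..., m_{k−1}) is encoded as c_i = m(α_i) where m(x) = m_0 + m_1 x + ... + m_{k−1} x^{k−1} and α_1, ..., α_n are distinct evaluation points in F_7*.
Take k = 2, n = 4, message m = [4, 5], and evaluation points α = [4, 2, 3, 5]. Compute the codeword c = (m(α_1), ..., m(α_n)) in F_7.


c = [3, 0, 5, 1]

Message polynomial: m(x) = 4 + 5·x (mod 7).
For each evaluation point α_i, compute m(α_i) mod 7:
  α_1 = 4: Horner steps 5 → 3, so m(4) = 3.
  α_2 = 2: Horner steps 5 → 0, so m(2) = 0.
  α_3 = 3: Horner steps 5 → 5, so m(3) = 5.
  α_4 = 5: Horner steps 5 → 1, so m(5) = 1.
Codeword c = [3, 0, 5, 1] ∈ F_7^4.


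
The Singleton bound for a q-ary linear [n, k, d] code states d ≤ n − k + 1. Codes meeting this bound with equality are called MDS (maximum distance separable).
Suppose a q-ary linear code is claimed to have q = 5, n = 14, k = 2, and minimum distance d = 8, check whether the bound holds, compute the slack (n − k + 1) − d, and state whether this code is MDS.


Singleton RHS = n − k + 1 = 13, slack = 5, bound satisfied, not MDS.

Singleton bound: d ≤ n − k + 1.
Here n = 14, k = 2, so n − k + 1 = 13.
Given d = 8, check d ≤ 13: YES.
Slack = (n − k + 1) − d = 5.
The code is NOT MDS (slack = 5 > 0).
Description: the claimed parameters are [14, 2, 8]_5; such a code would be non-MDS.


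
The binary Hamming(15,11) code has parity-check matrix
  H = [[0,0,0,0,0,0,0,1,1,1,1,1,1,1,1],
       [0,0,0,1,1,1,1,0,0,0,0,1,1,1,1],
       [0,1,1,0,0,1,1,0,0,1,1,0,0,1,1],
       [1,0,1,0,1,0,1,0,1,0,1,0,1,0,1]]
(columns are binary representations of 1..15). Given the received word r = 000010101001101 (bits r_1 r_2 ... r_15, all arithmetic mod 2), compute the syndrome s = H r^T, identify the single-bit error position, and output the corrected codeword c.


s = (0, 1, 0, 1)^T, error position = 5, corrected codeword c = 000000101001101

Compute s = H r^T mod 2 one row at a time:
  s_1 = 0 + 1 + 0 + 0 + 1 + 1 + 0 + 1 = 4 ≡ 0 (mod 2).
  s_2 = 0 + 1 + 0 + 1 + 1 + 1 + 0 + 1 = 5 ≡ 1 (mod 2).
  s_3 = 0 + 0 + 0 + 1 + 0 + 0 + 0 + 1 = 2 ≡ 0 (mod 2).
  s_4 = 0 + 0 + 1 + 1 + 1 + 0 + 1 + 1 = 5 ≡ 1 (mod 2).
s = (0, 1, 0, 1)^T — this equals column 5 of H (binary 0101), so error is at position 5.
Correct: flip bit 5 of r = 000010101001101 to get c = 000000101001101.


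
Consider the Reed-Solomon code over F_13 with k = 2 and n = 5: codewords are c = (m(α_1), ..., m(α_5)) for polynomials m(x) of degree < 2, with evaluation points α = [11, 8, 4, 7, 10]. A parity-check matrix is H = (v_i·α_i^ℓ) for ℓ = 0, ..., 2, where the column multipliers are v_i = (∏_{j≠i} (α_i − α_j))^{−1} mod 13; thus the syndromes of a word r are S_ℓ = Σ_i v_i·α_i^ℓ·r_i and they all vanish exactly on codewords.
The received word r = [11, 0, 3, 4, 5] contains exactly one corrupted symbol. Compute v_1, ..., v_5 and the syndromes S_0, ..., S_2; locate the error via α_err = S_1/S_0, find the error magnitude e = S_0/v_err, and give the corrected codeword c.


S = (6, 1, 11), error at position 1, error magnitude e = 10, c = [1, 0, 3, 4, 5].

Step 1: column multipliers v_i = (∏_{j≠i}(α_i − α_j))^{−1} mod 13.
  i = 1 (α = 11): (11−8)(11−4)(11−7)(11−10) = 3·7·4·1 = 84 ≡ 6, so v_1 = 6^{−1} = 11 (mod 13).
  i = 2 (α = 8): (8−11)(8−4)(8−7)(8−10) = (−3)·4·1·(−2) = 24 ≡ 11, so v_2 = 11^{−1} = 6 (mod 13).
  i = 3 (α = 4): (4−11)(4−8)(4−7)(4−10) = (−7)·(−4)·(−3)·(−6) = 504 ≡ 10, so v_3 = 10^{−1} = 4 (mod 13).
  i = 4 (α = 7): (7−11)(7−8)(7−4)(7−10) = (−4)·(−1)·3·(−3) = −36 ≡ 3, so v_4 = 3^{−1} = 9 (mod 13).
  i = 5 (α = 10): (10−11)(10−8)(10−4)(10−7) = (−1)·2·6·3 = −36 ≡ 3, so v_5 = 3^{−1} = 9 (mod 13).
  v = [11, 6, 4, 9, 9].
Step 2: syndromes of r = [11, 0, 3, 4, 5] (all sums mod 13).
  S_0 = Σ v_i r_i = 11·11 + 6·0 + 4·3 + 9·4 + 9·5 = 214 ≡ 6.
  S_1 = Σ v_i α_i r_i = 11·11·11 + 6·8·0 + 4·4·3 + 9·7·4 + 9·10·5 = 2081 ≡ 1.
  α_i^2 mod 13 = [4, 12, 3, 10, 9].
  S_2 = Σ v_i α_i^2 r_i = 11·4·11 + 6·12·0 + 4·3·3 + 9·10·4 + 9·9·5 = 1285 ≡ 11.
  S = (6, 1, 11) ≠ 0, so r is not a codeword (an error is present).
Step 3: locate the error. For a single error e at position i, S_ℓ = v_i·e·α_i^ℓ, so α_err = S_1/S_0.
  S_0^{−1} = 6^{−1} = 11 (mod 13), so α_err = 1·11 = 11 ≡ 11 = α_1. Error position i = 1.
  Consistency check: S_2/S_1 = 11·1 = 11 ≡ 11 = α_err ✓ (single-error assumption holds).
Step 4: error magnitude e = S_0/v_1 = S_0·∏_{j≠1}(α_1 − α_j) = 6·6 = 36 ≡ 10 (mod 13).
Step 5: correct position 1: c_1 = r_1 − e = 11 − 10 ≡ 1 (mod 13). Hence c = [1, 0, 3, 4, 5].
  Check: interpolating c through the α_i gives m(x) = 6 + 9·x (degree < 2) with m(α_i) = c_i for every i, so c is indeed a codeword.


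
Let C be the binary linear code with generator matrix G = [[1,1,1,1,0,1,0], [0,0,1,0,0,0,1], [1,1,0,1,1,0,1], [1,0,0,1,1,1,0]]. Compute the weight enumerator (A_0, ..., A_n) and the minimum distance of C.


Weight distribution: A_0 = 1, A_2 = 3, A_3 = 4, A_4 = 3, A_5 = 4, A_6 = 1. Minimum distance d = 2.

Enumerate all 2^4 = 16 messages m ∈ F_2^4.
For each, compute codeword c = mG in F_2^7, then tally its weight.
  m = 0000 → c = 0000000, weight = 0.
  m = 1000 → c = 1111010, weight = 5.
  m = 0100 → c = 0010001, weight = 2.
  m = 1100 → c = 1101011, weight = 5.
  m = 0010 → c = 1101101, weight = 5.
  m = 1010 → c = 0010111, weight = 4.
  m = 0110 → c = 1111100, weight = 5.
  m = 1110 → c = 0000110, weight = 2.
  m = 0001 → c = 1001110, weight = 4.
  m = 1001 → c = 0110100, weight = 3.
  m = 0101 → c = 1011111, weight = 6.
  m = 1101 → c = 0100101, weight = 3.
  m = 0011 → c = 0100011, weight = 3.
  m = 1011 → c = 1011001, weight = 4.
  m = 0111 → c = 0110010, weight = 3.
  m = 1111 → c = 1001000, weight = 2.
Tally weights:
  weight 0: 1 codewords.
  weight 2: 3 codewords.
  weight 3: 4 codewords.
  weight 4: 3 codewords.
  weight 5: 4 codewords.
  weight 6: 1 codewords.
Minimum distance d = smallest w > 0 with A_w > 0 = 2.
Sanity: Σ A_w = 16 = 2^4 = 16 ✓.


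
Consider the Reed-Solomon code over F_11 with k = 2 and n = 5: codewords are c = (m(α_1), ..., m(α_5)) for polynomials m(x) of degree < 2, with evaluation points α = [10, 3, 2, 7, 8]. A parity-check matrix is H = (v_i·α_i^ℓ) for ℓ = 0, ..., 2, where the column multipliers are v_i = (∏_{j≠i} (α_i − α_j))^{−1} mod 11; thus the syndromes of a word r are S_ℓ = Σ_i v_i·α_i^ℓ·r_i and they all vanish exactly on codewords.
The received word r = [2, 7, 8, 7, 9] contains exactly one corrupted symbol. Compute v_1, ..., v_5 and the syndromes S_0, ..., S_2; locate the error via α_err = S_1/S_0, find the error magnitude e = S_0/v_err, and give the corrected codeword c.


S = (10, 8, 2), error at position 2, error magnitude e = 8, c = [2, 10, 8, 7, 9].

Step 1: column multipliers v_i = (∏_{j≠i}(α_i − α_j))^{−1} mod 11.
  i = 1 (α = 10): (10−3)(10−2)(10−7)(10−8) = 7·8·3·2 = 336 ≡ 6, so v_1 = 6^{−1} = 2 (mod 11).
  i = 2 (α = 3): (3−10)(3−2)(3−7)(3−8) = (−7)·1·(−4)·(−5) = −140 ≡ 3, so v_2 = 3^{−1} = 4 (mod 11).
  i = 3 (α = 2): (2−10)(2−3)(2−7)(2−8) = (−8)·(−1)·(−5)·(−6) = 240 ≡ 9, so v_3 = 9^{−1} = 5 (mod 11).
  i = 4 (α = 7): (7−10)(7−3)(7−2)(7−8) = (−3)·4·5·(−1) = 60 ≡ 5, so v_4 = 5^{−1} = 9 (mod 11).
  i = 5 (α = 8): (8−10)(8−3)(8−2)(8−7) = (−2)·5·6·1 = −60 ≡ 6, so v_5 = 6^{−1} = 2 (mod 11).
  v = [2, 4, 5, 9, 2].
Step 2: syndromes of r = [2, 7, 8, 7, 9] (all sums mod 11).
  S_0 = Σ v_i r_i = 2·2 + 4·7 + 5·8 + 9·7 + 2·9 = 153 ≡ 10.
  S_1 = Σ v_i α_i r_i = 2·10·2 + 4·3·7 + 5·2·8 + 9·7·7 + 2·8·9 = 789 ≡ 8.
  α_i^2 mod 11 = [1, 9, 4, 5, 9].
  S_2 = Σ v_i α_i^2 r_i = 2·1·2 + 4·9·7 + 5·4·8 + 9·5·7 + 2·9·9 = 893 ≡ 2.
  S = (10, 8, 2) ≠ 0, so r is not a codeword (an error is present).
Step 3: locate the error. For a single error e at position i, S_ℓ = v_i·e·α_i^ℓ, so α_err = S_1/S_0.
  S_0^{−1} = 10^{−1} = 10 (mod 11), so α_err = 8·10 = 80 ≡ 3 = α_2. Error position i = 2.
  Consistency check: S_2/S_1 = 2·7 = 14 ≡ 3 = α_err ✓ (single-error assumption holds).
Step 4: error magnitude e = S_0/v_2 = S_0·∏_{j≠2}(α_2 − α_j) = 10·3 = 30 ≡ 8 (mod 11).
Step 5: correct position 2: c_2 = r_2 − e = 7 − 8 ≡ 10 (mod 11). Hence c = [2, 10, 8, 7, 9].
  Check: interpolating c through the α_i gives m(x) = 4 + 2·x (degree < 2) with m(α_i) = c_i for every i, so c is indeed a codeword.


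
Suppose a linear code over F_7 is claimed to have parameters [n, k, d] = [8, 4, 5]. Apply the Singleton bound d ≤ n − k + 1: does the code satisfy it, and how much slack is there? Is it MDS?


Singleton RHS = n − k + 1 = 5, slack = 0, bound satisfied, MDS.

Singleton bound: d ≤ n − k + 1.
Here n = 8, k = 4, so n − k + 1 = 5.
Given d = 5, check d ≤ 5: YES.
Slack = (n − k + 1) − d = 0.
The code is MDS (slack = 0).
Description: the claimed parameters are [8, 4, 5]_7; such a code would be MDS (meets Singleton bound).


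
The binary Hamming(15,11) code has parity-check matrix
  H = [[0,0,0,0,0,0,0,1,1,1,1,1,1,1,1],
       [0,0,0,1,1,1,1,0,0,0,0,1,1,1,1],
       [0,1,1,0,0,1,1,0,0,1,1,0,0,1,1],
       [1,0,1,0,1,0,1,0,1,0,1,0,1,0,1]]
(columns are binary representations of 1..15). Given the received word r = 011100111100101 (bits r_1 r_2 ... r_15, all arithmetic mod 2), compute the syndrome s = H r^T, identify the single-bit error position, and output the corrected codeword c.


s = (1, 0, 1, 1)^T, error position = 11, corrected codeword c = 011100111110101

Compute s = H r^T mod 2 one row at a time:
  s_1 = 1 + 1 + 1 + 0 + 0 + 1 + 0 + 1 = 5 ≡ 1 (mod 2).
  s_2 = 1 + 0 + 0 + 1 + 0 + 1 + 0 + 1 = 4 ≡ 0 (mod 2).
  s_3 = 1 + 1 + 0 + 1 + 1 + 0 + 0 + 1 = 5 ≡ 1 (mod 2).
  s_4 = 0 + 1 + 0 + 1 + 1 + 0 + 1 + 1 = 5 ≡ 1 (mod 2).
s = (1, 0, 1, 1)^T — this equals column 11 of H (binary 1011), so error is at position 11.
Correct: flip bit 11 of r = 011100111100101 to get c = 011100111110101.


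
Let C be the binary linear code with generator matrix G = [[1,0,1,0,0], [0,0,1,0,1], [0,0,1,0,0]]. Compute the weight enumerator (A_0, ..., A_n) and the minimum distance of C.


Weight distribution: A_0 = 1, A_1 = 3, A_2 = 3, A_3 = 1. Minimum distance d = 1.

Enumerate all 2^3 = 8 messages m ∈ F_2^3.
For each, compute codeword c = mG in F_2^5, then tally its weight.
  m = 000 → c = 00000, weight = 0.
  m = 100 → c = 10100, weight = 2.
  m = 010 → c = 00101, weight = 2.
  m = 110 → c = 10001, weight = 2.
  m = 001 → c = 00100, weight = 1.
  m = 101 → c = 10000, weight = 1.
  m = 011 → c = 00001, weight = 1.
  m = 111 → c = 10101, weight = 3.
Tally weights:
  weight 0: 1 codewords.
  weight 1: 3 codewords.
  weight 2: 3 codewords.
  weight 3: 1 codewords.
Minimum distance d = smallest w > 0 with A_w > 0 = 1.
Sanity: Σ A_w = 8 = 2^3 = 8 ✓.


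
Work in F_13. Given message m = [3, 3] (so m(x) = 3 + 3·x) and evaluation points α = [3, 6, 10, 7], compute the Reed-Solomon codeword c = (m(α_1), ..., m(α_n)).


c = [12, 8, 7, 11]

Message polynomial: m(x) = 3 + 3·x (mod 13).
For each evaluation point α_i, compute m(α_i) mod 13:
  α_1 = 3: Horner steps 3 → 12, so m(3) = 12.
  α_2 = 6: Horner steps 3 → 8, so m(6) = 8.
  α_3 = 10: Horner steps 3 → 7, so m(10) = 7.
  α_4 = 7: Horner steps 3 → 11, so m(7) = 11.
Codeword c = [12, 8, 7, 11] ∈ F_13^4.


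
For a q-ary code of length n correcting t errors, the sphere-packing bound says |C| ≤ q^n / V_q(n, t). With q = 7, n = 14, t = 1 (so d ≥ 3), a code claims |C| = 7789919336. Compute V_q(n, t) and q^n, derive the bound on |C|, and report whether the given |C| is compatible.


V_q(n, t) = 85, q^n = 678223072849, Hamming bound = 7979094974, |C| = 7789919336 ≤ bound (satisfied).

Step 1: Compute V_q(n, t) = Σ_{j=0}^1 C(n, j) (q−1)^j.
  j = 0: C(14,0)·(6)^0 = 1·1 = 1.
  j = 1: C(14,1)·(6)^1 = 14·6 = 84.
  V_q(n, t) = 1 + 84 = 85.
Step 2: q^n = 7^14 = 678223072849.
Step 3: Hamming bound ⌊q^n / V_q(n,t)⌋ = ⌊678223072849/85⌋ = 7979094974.
Step 4: Compare |C| = 7789919336 to 7979094974: satisfied.
The claimed |C| lies below the Hamming bound.


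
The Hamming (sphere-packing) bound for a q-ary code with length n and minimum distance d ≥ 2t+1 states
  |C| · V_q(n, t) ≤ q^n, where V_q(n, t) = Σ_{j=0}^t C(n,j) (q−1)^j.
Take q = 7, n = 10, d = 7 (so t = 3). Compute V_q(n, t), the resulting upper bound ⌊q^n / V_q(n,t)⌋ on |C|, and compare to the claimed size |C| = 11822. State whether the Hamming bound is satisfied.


V_q(n, t) = 27601, q^n = 282475249, Hamming bound = 10234, |C| = 11822 > bound (violated).

Step 1: Compute V_q(n, t) = Σ_{j=0}^3 C(n, j) (q−1)^j.
  j = 0: C(10,0)·(6)^0 = 1·1 = 1.
  j = 1: C(10,1)·(6)^1 = 10·6 = 60.
  j = 2: C(10,2)·(6)^2 = 45·36 = 1620.
  j = 3: C(10,3)·(6)^3 = 120·216 = 25920.
  V_q(n, t) = 1 + 60 + 1620 + 25920 = 27601.
Step 2: q^n = 7^10 = 282475249.
Step 3: Hamming bound ⌊q^n / V_q(n,t)⌋ = ⌊282475249/27601⌋ = 10234.
Step 4: Compare |C| = 11822 to 10234: violated.
The claimed |C| lies above the Hamming bound, so no 7-ary code of length 10 with d ≥ 7 can have 11822 codewords.


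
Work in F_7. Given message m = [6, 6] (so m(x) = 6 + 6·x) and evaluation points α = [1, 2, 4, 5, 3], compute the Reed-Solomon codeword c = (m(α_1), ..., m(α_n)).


c = [5, 4, 2, 1, 3]

Message polynomial: m(x) = 6 + 6·x (mod 7).
For each evaluation point α_i, compute m(α_i) mod 7:
  α_1 = 1: Horner steps 6 → 5, so m(1) = 5.
  α_2 = 2: Horner steps 6 → 4, so m(2) = 4.
  α_3 = 4: Horner steps 6 → 2, so m(4) = 2.
  α_4 = 5: Horner steps 6 → 1, so m(5) = 1.
  α_5 = 3: Horner steps 6 → 3, so m(3) = 3.
Codeword c = [5, 4, 2, 1, 3] ∈ F_7^5.


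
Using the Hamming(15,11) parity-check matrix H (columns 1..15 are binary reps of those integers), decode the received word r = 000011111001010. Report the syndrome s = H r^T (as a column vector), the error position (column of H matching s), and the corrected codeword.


s = (0, 1, 1, 1)^T, error position = 7, corrected codeword c = 000011011001010

Compute s = H r^T mod 2 one row at a time:
  s_1 = 1 + 1 + 0 + 0 + 1 + 0 + 1 + 0 = 4 ≡ 0 (mod 2).
  s_2 = 0 + 1 + 1 + 1 + 1 + 0 + 1 + 0 = 5 ≡ 1 (mod 2).
  s_3 = 0 + 0 + 1 + 1 + 0 + 0 + 1 + 0 = 3 ≡ 1 (mod 2).
  s_4 = 0 + 0 + 1 + 1 + 1 + 0 + 0 + 0 = 3 ≡ 1 (mod 2).
s = (0, 1, 1, 1)^T — this equals column 7 of H (binary 0111), so error is at position 7.
Correct: flip bit 7 of r = 000011111001010 to get c = 000011011001010.


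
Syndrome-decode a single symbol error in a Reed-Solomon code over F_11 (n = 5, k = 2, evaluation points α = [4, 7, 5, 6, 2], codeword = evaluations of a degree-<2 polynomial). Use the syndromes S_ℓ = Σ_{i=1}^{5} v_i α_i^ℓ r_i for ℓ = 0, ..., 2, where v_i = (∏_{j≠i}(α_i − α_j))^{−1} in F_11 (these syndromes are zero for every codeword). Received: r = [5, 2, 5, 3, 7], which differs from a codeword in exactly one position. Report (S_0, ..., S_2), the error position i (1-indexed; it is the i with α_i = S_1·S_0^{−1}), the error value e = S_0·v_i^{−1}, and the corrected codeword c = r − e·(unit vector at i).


S = (2, 10, 6), error at position 3, error magnitude e = 1, c = [5, 2, 4, 3, 7].

Step 1: column multipliers v_i = (∏_{j≠i}(α_i − α_j))^{−1} mod 11.
  i = 1 (α = 4): (4−7)(4−5)(4−6)(4−2) = (−3)·(−1)·(−2)·2 = −12 ≡ 10, so v_1 = 10^{−1} = 10 (mod 11).
  i = 2 (α = 7): (7−4)(7−5)(7−6)(7−2) = 3·2·1·5 = 30 ≡ 8, so v_2 = 8^{−1} = 7 (mod 11).
  i = 3 (α = 5): (5−4)(5−7)(5−6)(5−2) = 1·(−2)·(−1)·3 = 6 ≡ 6, so v_3 = 6^{−1} = 2 (mod 11).
  i = 4 (α = 6): (6−4)(6−7)(6−5)(6−2) = 2·(−1)·1·4 = −8 ≡ 3, so v_4 = 3^{−1} = 4 (mod 11).
  i = 5 (α = 2): (2−4)(2−7)(2−5)(2−6) = (−2)·(−5)·(−3)·(−4) = 120 ≡ 10, so v_5 = 10^{−1} = 10 (mod 11).
  v = [10, 7, 2, 4, 10].
Step 2: syndromes of r = [5, 2, 5, 3, 7] (all sums mod 11).
  S_0 = Σ v_i r_i = 10·5 + 7·2 + 2·5 + 4·3 + 10·7 = 156 ≡ 2.
  S_1 = Σ v_i α_i r_i = 10·4·5 + 7·7·2 + 2·5·5 + 4·6·3 + 10·2·7 = 560 ≡ 10.
  α_i^2 mod 11 = [5, 5, 3, 3, 4].
  S_2 = Σ v_i α_i^2 r_i = 10·5·5 + 7·5·2 + 2·3·5 + 4·3·3 + 10·4·7 = 666 ≡ 6.
  S = (2, 10, 6) ≠ 0, so r is not a codeword (an error is present).
Step 3: locate the error. For a single error e at position i, S_ℓ = v_i·e·α_i^ℓ, so α_err = S_1/S_0.
  S_0^{−1} = 2^{−1} = 6 (mod 11), so α_err = 10·6 = 60 ≡ 5 = α_3. Error position i = 3.
  Consistency check: S_2/S_1 = 6·10 = 60 ≡ 5 = α_err ✓ (single-error assumption holds).
Step 4: error magnitude e = S_0/v_3 = S_0·∏_{j≠3}(α_3 − α_j) = 2·6 = 12 ≡ 1 (mod 11).
Step 5: correct position 3: c_3 = r_3 − e = 5 − 1 ≡ 4 (mod 11). Hence c = [5, 2, 4, 3, 7].
  Check: interpolating c through the α_i gives m(x) = 9 + 10·x (degree < 2) with m(α_i) = c_i for every i, so c is indeed a codeword.


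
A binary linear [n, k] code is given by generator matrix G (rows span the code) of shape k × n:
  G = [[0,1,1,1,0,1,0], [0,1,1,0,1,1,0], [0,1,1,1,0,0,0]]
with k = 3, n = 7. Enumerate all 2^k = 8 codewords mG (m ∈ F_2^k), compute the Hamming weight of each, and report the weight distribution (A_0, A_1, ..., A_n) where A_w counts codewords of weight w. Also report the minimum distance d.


Weight distribution: A_0 = 1, A_1 = 1, A_2 = 1, A_3 = 3, A_4 = 2. Minimum distance d = 1.

Enumerate all 2^3 = 8 messages m ∈ F_2^3.
For each, compute codeword c = mG in F_2^7, then tally its weight.
  m = 000 → c = 0000000, weight = 0.
  m = 100 → c = 0111010, weight = 4.
  m = 010 → c = 0110110, weight = 4.
  m = 110 → c = 0001100, weight = 2.
  m = 001 → c = 0111000, weight = 3.
  m = 101 → c = 0000010, weight = 1.
  m = 011 → c = 0001110, weight = 3.
  m = 111 → c = 0110100, weight = 3.
Tally weights:
  weight 0: 1 codewords.
  weight 1: 1 codewords.
  weight 2: 1 codewords.
  weight 3: 3 codewords.
  weight 4: 2 codewords.
Minimum distance d = smallest w > 0 with A_w > 0 = 1.
Sanity: Σ A_w = 8 = 2^3 = 8 ✓.


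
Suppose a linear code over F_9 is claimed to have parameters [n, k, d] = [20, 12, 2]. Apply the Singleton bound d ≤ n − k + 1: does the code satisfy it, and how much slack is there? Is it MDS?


Singleton RHS = n − k + 1 = 9, slack = 7, bound satisfied, not MDS.

Singleton bound: d ≤ n − k + 1.
Here n = 20, k = 12, so n − k + 1 = 9.
Given d = 2, check d ≤ 9: YES.
Slack = (n − k + 1) − d = 7.
The code is NOT MDS (slack = 7 > 0).
Description: the claimed parameters are [20, 12, 2]_9; such a code would be non-MDS.


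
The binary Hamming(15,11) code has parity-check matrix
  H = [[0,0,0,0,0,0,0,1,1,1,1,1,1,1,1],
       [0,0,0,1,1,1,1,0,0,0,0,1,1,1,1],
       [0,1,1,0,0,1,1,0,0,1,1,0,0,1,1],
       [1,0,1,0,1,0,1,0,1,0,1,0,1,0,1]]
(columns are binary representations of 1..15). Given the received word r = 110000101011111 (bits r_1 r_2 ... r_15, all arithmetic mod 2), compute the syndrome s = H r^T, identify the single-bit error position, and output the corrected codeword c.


s = (0, 1, 1, 0)^T, error position = 6, corrected codeword c = 110001101011111

Compute s = H r^T mod 2 one row at a time:
  s_1 = 0 + 1 + 0 + 1 + 1 + 1 + 1 + 1 = 6 ≡ 0 (mod 2).
  s_2 = 0 + 0 + 0 + 1 + 1 + 1 + 1 + 1 = 5 ≡ 1 (mod 2).
  s_3 = 1 + 0 + 0 + 1 + 0 + 1 + 1 + 1 = 5 ≡ 1 (mod 2).
  s_4 = 1 + 0 + 0 + 1 + 1 + 1 + 1 + 1 = 6 ≡ 0 (mod 2).
s = (0, 1, 1, 0)^T — this equals column 6 of H (binary 0110), so error is at position 6.
Correct: flip bit 6 of r = 110000101011111 to get c = 110001101011111.


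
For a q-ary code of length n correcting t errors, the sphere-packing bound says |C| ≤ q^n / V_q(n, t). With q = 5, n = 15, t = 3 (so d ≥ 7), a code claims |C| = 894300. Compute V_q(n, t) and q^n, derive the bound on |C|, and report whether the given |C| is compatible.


V_q(n, t) = 30861, q^n = 30517578125, Hamming bound = 988871, |C| = 894300 ≤ bound (satisfied).

Step 1: Compute V_q(n, t) = Σ_{j=0}^3 C(n, j) (q−1)^j.
  j = 0: C(15,0)·(4)^0 = 1·1 = 1.
  j = 1: C(15,1)·(4)^1 = 15·4 = 60.
  j = 2: C(15,2)·(4)^2 = 105·16 = 1680.
  j = 3: C(15,3)·(4)^3 = 455·64 = 29120.
  V_q(n, t) = 1 + 60 + 1680 + 29120 = 30861.
Step 2: q^n = 5^15 = 30517578125.
Step 3: Hamming bound ⌊q^n / V_q(n,t)⌋ = ⌊30517578125/30861⌋ = 988871.
Step 4: Compare |C| = 894300 to 988871: satisfied.
The claimed |C| lies below the Hamming bound.


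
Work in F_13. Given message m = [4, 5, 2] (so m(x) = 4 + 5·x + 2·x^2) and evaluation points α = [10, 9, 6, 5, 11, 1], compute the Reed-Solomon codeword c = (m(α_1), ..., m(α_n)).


c = [7, 3, 2, 1, 2, 11]

Message polynomial: m(x) = 4 + 5·x + 2·x^2 (mod 13).
For each evaluation point α_i, compute m(α_i) mod 13:
  α_1 = 10: Horner steps 2 → 12 → 7, so m(10) = 7.
  α_2 = 9: Horner steps 2 → 10 → 3, so m(9) = 3.
  α_3 = 6: Horner steps 2 → 4 → 2, so m(6) = 2.
  α_4 = 5: Horner steps 2 → 2 → 1, so m(5) = 1.
  α_5 = 11: Horner steps 2 → 1 → 2, so m(11) = 2.
  α_6 = 1: Horner steps 2 → 7 → 11, so m(1) = 11.
Codeword c = [7, 3, 2, 1, 2, 11] ∈ F_13^6.


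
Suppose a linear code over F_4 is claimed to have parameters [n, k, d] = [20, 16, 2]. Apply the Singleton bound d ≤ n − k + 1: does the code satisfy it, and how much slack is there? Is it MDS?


Singleton RHS = n − k + 1 = 5, slack = 3, bound satisfied, not MDS.

Singleton bound: d ≤ n − k + 1.
Here n = 20, k = 16, so n − k + 1 = 5.
Given d = 2, check d ≤ 5: YES.
Slack = (n − k + 1) − d = 3.
The code is NOT MDS (slack = 3 > 0).
Description: the claimed parameters are [20, 16, 2]_4; such a code would be non-MDS.


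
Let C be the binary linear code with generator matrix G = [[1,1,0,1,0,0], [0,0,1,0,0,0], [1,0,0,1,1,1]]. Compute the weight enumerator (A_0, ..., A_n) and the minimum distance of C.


Weight distribution: A_0 = 1, A_1 = 1, A_3 = 2, A_4 = 3, A_5 = 1. Minimum distance d = 1.

Enumerate all 2^3 = 8 messages m ∈ F_2^3.
For each, compute codeword c = mG in F_2^6, then tally its weight.
  m = 000 → c = 000000, weight = 0.
  m = 100 → c = 110100, weight = 3.
  m = 010 → c = 001000, weight = 1.
  m = 110 → c = 111100, weight = 4.
  m = 001 → c = 100111, weight = 4.
  m = 101 → c = 010011, weight = 3.
  m = 011 → c = 101111, weight = 5.
  m = 111 → c = 011011, weight = 4.
Tally weights:
  weight 0: 1 codewords.
  weight 1: 1 codewords.
  weight 3: 2 codewords.
  weight 4: 3 codewords.
  weight 5: 1 codewords.
Minimum distance d = smallest w > 0 with A_w > 0 = 1.
Sanity: Σ A_w = 8 = 2^3 = 8 ✓.


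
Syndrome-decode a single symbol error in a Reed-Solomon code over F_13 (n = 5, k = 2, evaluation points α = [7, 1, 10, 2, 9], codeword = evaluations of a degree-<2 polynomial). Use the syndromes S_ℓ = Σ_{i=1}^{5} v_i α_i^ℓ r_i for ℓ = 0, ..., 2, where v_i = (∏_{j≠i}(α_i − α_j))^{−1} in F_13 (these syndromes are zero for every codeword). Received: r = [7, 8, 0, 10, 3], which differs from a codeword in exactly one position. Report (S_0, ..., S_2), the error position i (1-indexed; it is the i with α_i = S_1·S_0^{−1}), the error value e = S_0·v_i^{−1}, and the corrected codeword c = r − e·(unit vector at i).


S = (1, 9, 3), error at position 5, error magnitude e = 5, c = [7, 8, 0, 10, 11].

Step 1: column multipliers v_i = (∏_{j≠i}(α_i − α_j))^{−1} mod 13.
  i = 1 (α = 7): (7−1)(7−10)(7−2)(7−9) = 6·(−3)·5·(−2) = 180 ≡ 11, so v_1 = 11^{−1} = 6 (mod 13).
  i = 2 (α = 1): (1−7)(1−10)(1−2)(1−9) = (−6)·(−9)·(−1)·(−8) = 432 ≡ 3, so v_2 = 3^{−1} = 9 (mod 13).
  i = 3 (α = 10): (10−7)(10−1)(10−2)(10−9) = 3·9·8·1 = 216 ≡ 8, so v_3 = 8^{−1} = 5 (mod 13).
  i = 4 (α = 2): (2−7)(2−1)(2−10)(2−9) = (−5)·1·(−8)·(−7) = −280 ≡ 6, so v_4 = 6^{−1} = 11 (mod 13).
  i = 5 (α = 9): (9−7)(9−1)(9−10)(9−2) = 2·8·(−1)·7 = −112 ≡ 5, so v_5 = 5^{−1} = 8 (mod 13).
  v = [6, 9, 5, 11, 8].
Step 2: syndromes of r = [7, 8, 0, 10, 3] (all sums mod 13).
  S_0 = Σ v_i r_i = 6·7 + 9·8 + 5·0 + 11·10 + 8·3 = 248 ≡ 1.
  S_1 = Σ v_i α_i r_i = 6·7·7 + 9·1·8 + 5·10·0 + 11·2·10 + 8·9·3 = 802 ≡ 9.
  α_i^2 mod 13 = [10, 1, 9, 4, 3].
  S_2 = Σ v_i α_i^2 r_i = 6·10·7 + 9·1·8 + 5·9·0 + 11·4·10 + 8·3·3 = 1004 ≡ 3.
  S = (1, 9, 3) ≠ 0, so r is not a codeword (an error is present).
Step 3: locate the error. For a single error e at position i, S_ℓ = v_i·e·α_i^ℓ, so α_err = S_1/S_0.
  S_0^{−1} = 1^{−1} = 1 (mod 13), so α_err = 9·1 = 9 ≡ 9 = α_5. Error position i = 5.
  Consistency check: S_2/S_1 = 3·3 = 9 ≡ 9 = α_err ✓ (single-error assumption holds).
Step 4: error magnitude e = S_0/v_5 = S_0·∏_{j≠5}(α_5 − α_j) = 1·5 = 5 ≡ 5 (mod 13).
Step 5: correct position 5: c_5 = r_5 − e = 3 − 5 ≡ 11 (mod 13). Hence c = [7, 8, 0, 10, 11].
  Check: interpolating c through the α_i gives m(x) = 6 + 2·x (degree < 2) with m(α_i) = c_i for every i, so c is indeed a codeword.


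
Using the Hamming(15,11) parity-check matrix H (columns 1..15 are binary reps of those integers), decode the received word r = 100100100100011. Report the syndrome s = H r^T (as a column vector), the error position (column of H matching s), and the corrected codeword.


s = (1, 0, 0, 1)^T, error position = 9, corrected codeword c = 100100101100011

Compute s = H r^T mod 2 one row at a time:
  s_1 = 0 + 0 + 1 + 0 + 0 + 0 + 1 + 1 = 3 ≡ 1 (mod 2).
  s_2 = 1 + 0 + 0 + 1 + 0 + 0 + 1 + 1 = 4 ≡ 0 (mod 2).
  s_3 = 0 + 0 + 0 + 1 + 1 + 0 + 1 + 1 = 4 ≡ 0 (mod 2).
  s_4 = 1 + 0 + 0 + 1 + 0 + 0 + 0 + 1 = 3 ≡ 1 (mod 2).
s = (1, 0, 0, 1)^T — this equals column 9 of H (binary 1001), so error is at position 9.
Correct: flip bit 9 of r = 100100100100011 to get c = 100100101100011.


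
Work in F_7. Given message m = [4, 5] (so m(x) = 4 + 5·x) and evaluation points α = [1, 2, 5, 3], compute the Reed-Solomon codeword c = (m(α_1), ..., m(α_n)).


c = [2, 0, 1, 5]

Message polynomial: m(x) = 4 + 5·x (mod 7).
For each evaluation point α_i, compute m(α_i) mod 7:
  α_1 = 1: Horner steps 5 → 2, so m(1) = 2.
  α_2 = 2: Horner steps 5 → 0, so m(2) = 0.
  α_3 = 5: Horner steps 5 → 1, so m(5) = 1.
  α_4 = 3: Horner steps 5 → 5, so m(3) = 5.
Codeword c = [2, 0, 1, 5] ∈ F_7^4.
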